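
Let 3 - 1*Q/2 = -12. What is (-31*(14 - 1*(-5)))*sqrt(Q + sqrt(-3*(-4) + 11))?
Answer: -589*sqrt(30 + sqrt(23)) ≈ -3474.4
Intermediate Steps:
Q = 30 (Q = 6 - 2*(-12) = 6 + 24 = 30)
(-31*(14 - 1*(-5)))*sqrt(Q + sqrt(-3*(-4) + 11)) = (-31*(14 - 1*(-5)))*sqrt(30 + sqrt(-3*(-4) + 11)) = (-31*(14 + 5))*sqrt(30 + sqrt(12 + 11)) = (-31*19)*sqrt(30 + sqrt(23)) = -589*sqrt(30 + sqrt(23))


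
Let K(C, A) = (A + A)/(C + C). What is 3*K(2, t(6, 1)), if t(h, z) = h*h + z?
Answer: 111/2 ≈ 55.500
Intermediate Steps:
t(h, z) = z + h² (t(h, z) = h² + z = z + h²)
K(C, A) = A/C (K(C, A) = (2*A)/((2*C)) = (2*A)*(1/(2*C)) = A/C)
3*K(2, t(6, 1)) = 3*((1 + 6²)/2) = 3*((1 + 36)*(½)) = 3*(37*(½)) = 3*(37/2) = 111/2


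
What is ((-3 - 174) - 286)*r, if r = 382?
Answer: -176866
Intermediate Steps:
((-3 - 174) - 286)*r = ((-3 - 174) - 286)*382 = (-177 - 286)*382 = -463*382 = -176866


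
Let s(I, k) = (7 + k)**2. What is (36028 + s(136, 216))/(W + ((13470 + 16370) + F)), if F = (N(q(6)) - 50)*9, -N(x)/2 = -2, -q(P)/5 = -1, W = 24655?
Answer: 85757/54081 ≈ 1.5857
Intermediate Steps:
q(P) = 5 (q(P) = -5*(-1) = 5)
N(x) = 4 (N(x) = -2*(-2) = 4)
F = -414 (F = (4 - 50)*9 = -46*9 = -414)
(36028 + s(136, 216))/(W + ((13470 + 16370) + F)) = (36028 + (7 + 216)**2)/(24655 + ((13470 + 16370) - 414)) = (36028 + 223**2)/(24655 + (29840 - 414)) = (36028 + 49729)/(24655 + 29426) = 85757/54081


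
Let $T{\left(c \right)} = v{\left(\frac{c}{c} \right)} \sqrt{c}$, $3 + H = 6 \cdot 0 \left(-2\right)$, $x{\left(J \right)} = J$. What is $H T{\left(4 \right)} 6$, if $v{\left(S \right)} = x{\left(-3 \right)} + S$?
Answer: $72$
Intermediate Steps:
$H = -3$ ($H = -3 + 6 \cdot 0 \left(-2\right) = -3 + 0 \left(-2\right) = -3 + 0 = -3$)
$v{\left(S \right)} = -3 + S$
$T{\left(c \right)} = - 2 \sqrt{c}$ ($T{\left(c \right)} = \left(-3 + \frac{c}{c}\right) \sqrt{c} = \left(-3 + 1\right) \sqrt{c} = - 2 \sqrt{c}$)
$H T{\left(4 \right)} 6 = - 3 \left(- 2 \sqrt{4}\right) 6 = - 3 \left(\left(-2\right) 2\right) 6 = \left(-3\right) \left(-4\right) 6 = 12 \cdot 6 = 72$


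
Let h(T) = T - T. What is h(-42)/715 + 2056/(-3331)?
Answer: -2056/3331 ≈ -0.61723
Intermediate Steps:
h(T) = 0
h(-42)/715 + 2056/(-3331) = 0/715 + 2056/(-3331) = 0*(1/715) + 2056*(-1/3331) = 0 - 2056/3331 = -2056/3331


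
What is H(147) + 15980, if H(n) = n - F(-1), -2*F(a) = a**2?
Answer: 32255/2 ≈ 16128.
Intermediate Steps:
F(a) = -a**2/2
H(n) = 1/2 + n (H(n) = n - (-1)*(-1)**2/2 = n - (-1)/2 = n - 1*(-1/2) = n + 1/2 = 1/2 + n)
H(147) + 15980 = (1/2 + 147) + 15980 = 295/2 + 15980 = 32255/2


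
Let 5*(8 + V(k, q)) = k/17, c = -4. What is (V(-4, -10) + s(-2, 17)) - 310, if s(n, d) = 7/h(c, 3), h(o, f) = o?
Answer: -108731/340 ≈ -319.80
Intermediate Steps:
s(n, d) = -7/4 (s(n, d) = 7/(-4) = 7*(-¼) = -7/4)
V(k, q) = -8 + k/85 (V(k, q) = -8 + (k/17)/5 = -8 + k/85)
(V(-4, -10) + s(-2, 17)) - 310 = ((-8 + (1/85)*(-4)) - 7/4) - 310 = ((-8 - 4/85) - 7/4) - 310 = (-684/85 - 7/4) - 310 = -3331/340 - 310 = -108731/340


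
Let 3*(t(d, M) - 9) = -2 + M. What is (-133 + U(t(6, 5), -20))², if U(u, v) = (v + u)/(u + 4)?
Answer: 876096/49 ≈ 17880.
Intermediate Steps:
t(d, M) = 25/3 + M/3 (t(d, M) = 9 + (-2 + M)/3 = 9 + (-⅔ + M/3) = 25/3 + M/3)
U(u, v) = (u + v)/(4 + u)
(-133 + U(t(6, 5), -20))² = (-133 + ((25/3 + (⅓)*5) - 20)/(4 + (25/3 + (⅓)*5)))² = (-133 + ((25/3 + 5/3) - 20)/(4 + (25/3 + 5/3)))² = (-133 + (10 - 20)/(4 + 10))² = (-133 - 10/14)² = (-133 + (1/14)*(-10))² = (-133 - 5/7)² = (-936/7)² = 876096/49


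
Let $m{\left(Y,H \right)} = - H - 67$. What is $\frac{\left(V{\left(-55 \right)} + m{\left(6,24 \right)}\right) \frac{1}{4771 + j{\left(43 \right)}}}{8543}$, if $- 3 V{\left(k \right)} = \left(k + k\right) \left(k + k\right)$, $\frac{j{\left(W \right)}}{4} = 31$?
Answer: $- \frac{12373}{125453955} \approx -9.8626 \cdot 10^{-5}$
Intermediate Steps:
$m{\left(Y,H \right)} = -67 - H$
$j{\left(W \right)} = 124$ ($j{\left(W \right)} = 4 \cdot 31 = 124$)
$V{\left(k \right)} = - \frac{4 k^{2}}{3}$ ($V{\left(k \right)} = - \frac{\left(k + k\right) \left(k + k\right)}{3} = - \frac{2 k 2 k}{3} = - \frac{4 k^{2}}{3}$)
$\frac{\left(V{\left(-55 \right)} + m{\left(6,24 \right)}\right) \frac{1}{4771 + j{\left(43 \right)}}}{8543} = \frac{\left(- \frac{4 \left(-55\right)^{2}}{3} - 91\right) \frac{1}{4771 + 124}}{8543} = \frac{\left(- \frac{4}{3}\right) 3025 - 91}{4895} \cdot \frac{1}{8543} = \left(- \frac{12100}{3} - 91\right) \frac{1}{4895} \cdot \frac{1}{8543} = \left(- \frac{12373}{3}\right) \frac{1}{4895} \cdot \frac{1}{8543} = \left(- \frac{12373}{14685}\right) \frac{1}{8543} = - \frac{12373}{125453955}$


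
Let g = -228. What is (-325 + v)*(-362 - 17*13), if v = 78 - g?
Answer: 11077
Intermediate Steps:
v = 306 (v = 78 - 1*(-228) = 78 + 228 = 306)
(-325 + v)*(-362 - 17*13) = (-325 + 306)*(-362 - 17*13) = -19*(-362 - 221) = -19*(-583) = 11077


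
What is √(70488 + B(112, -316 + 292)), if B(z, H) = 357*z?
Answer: 2*√27618 ≈ 332.37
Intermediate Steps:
√(70488 + B(112, -316 + 292)) = √(70488 + 357*112) = √(70488 + 39984) = √110472 = 2*√27618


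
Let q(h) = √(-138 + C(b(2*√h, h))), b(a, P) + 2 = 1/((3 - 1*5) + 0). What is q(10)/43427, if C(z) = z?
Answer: I*√562/86854 ≈ 0.00027295*I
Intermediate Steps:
b(a, P) = -5/2 (b(a, P) = -2 + 1/((3 - 1*5) + 0) = -2 + 1/((3 - 5) + 0) = -2 + 1/(-2 + 0) = -2 + 1/(-2) = -2 - ½ = -5/2)
q(h) = I*√562/2 (q(h) = √(-138 - 5/2) = √(-281/2) = I*√562/2)
q(10)/43427 = (I*√562/2)/43427 = (I*√562/2)*(1/43427) = I*√562/86854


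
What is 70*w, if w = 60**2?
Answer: 252000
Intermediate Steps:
w = 3600
70*w = 70*3600 = 252000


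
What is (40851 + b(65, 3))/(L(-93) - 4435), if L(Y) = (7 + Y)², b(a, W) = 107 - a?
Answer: 13631/987 ≈ 13.811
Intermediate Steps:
(40851 + b(65, 3))/(L(-93) - 4435) = (40851 + (107 - 1*65))/((7 - 93)² - 4435) = (40851 + (107 - 65))/((-86)² - 4435) = (40851 + 42)/(7396 - 4435) = 40893/2961 = 40893*(1/2961) = 13631/987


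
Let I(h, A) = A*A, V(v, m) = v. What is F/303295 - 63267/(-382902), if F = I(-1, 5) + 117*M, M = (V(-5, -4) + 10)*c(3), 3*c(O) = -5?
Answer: 1254987191/7742150806 ≈ 0.16210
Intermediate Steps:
I(h, A) = A**2
c(O) = -5/3 (c(O) = (1/3)*(-5) = -5/3)
M = -25/3 (M = (-5 + 10)*(-5/3) = 5*(-5/3) = -25/3 ≈ -8.3333)
F = -950 (F = 5**2 + 117*(-25/3) = 25 - 975 = -950)
F/303295 - 63267/(-382902) = -950/303295 - 63267/(-382902) = -950*1/303295 - 63267*(-1/382902) = -190/60659 + 21089/127634 = 1254987191/7742150806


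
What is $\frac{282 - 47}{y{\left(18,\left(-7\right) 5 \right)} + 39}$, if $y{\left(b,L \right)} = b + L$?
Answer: $\frac{235}{22} \approx 10.682$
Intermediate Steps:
$y{\left(b,L \right)} = L + b$
$\frac{282 - 47}{y{\left(18,\left(-7\right) 5 \right)} + 39} = \frac{282 - 47}{\left(\left(-7\right) 5 + 18\right) + 39} = \frac{235}{\left(-35 + 18\right) + 39} = \frac{235}{-17 + 39} = \frac{235}{22}$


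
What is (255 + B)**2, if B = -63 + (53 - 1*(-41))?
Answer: 81796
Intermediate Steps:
B = 31 (B = -63 + (53 + 41) = -63 + 94 = 31)
(255 + B)**2 = (255 + 31)**2 = 286**2 = 81796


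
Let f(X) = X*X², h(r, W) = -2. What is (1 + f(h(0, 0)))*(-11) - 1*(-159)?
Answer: 236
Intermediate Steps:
f(X) = X³
(1 + f(h(0, 0)))*(-11) - 1*(-159) = (1 + (-2)³)*(-11) - 1*(-159) = (1 - 8)*(-11) + 159 = -7*(-11) + 159 = 77 + 159 = 236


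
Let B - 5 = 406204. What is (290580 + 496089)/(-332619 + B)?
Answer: 262223/24530 ≈ 10.690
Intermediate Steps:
B = 406209 (B = 5 + 406204 = 406209)
(290580 + 496089)/(-332619 + B) = (290580 + 496089)/(-332619 + 406209) = 786669/73590 = 786669*(1/73590) = 262223/24530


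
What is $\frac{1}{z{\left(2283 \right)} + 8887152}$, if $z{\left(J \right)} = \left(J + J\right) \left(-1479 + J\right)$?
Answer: $\frac{1}{12558216} \approx 7.9629 \cdot 10^{-8}$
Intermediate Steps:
$z{\left(J \right)} = 2 J \left(-1479 + J\right)$
$\frac{1}{z{\left(2283 \right)} + 8887152} = \frac{1}{2 \cdot 2283 \left(-1479 + 2283\right) + 8887152} = \frac{1}{2 \cdot 2283 \cdot 804 + 8887152} = \frac{1}{3671064 + 8887152} = \frac{1}{12558216}$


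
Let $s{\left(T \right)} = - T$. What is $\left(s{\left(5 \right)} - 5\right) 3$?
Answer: $-30$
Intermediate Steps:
$\left(s{\left(5 \right)} - 5\right) 3 = \left(\left(-1\right) 5 - 5\right) 3 = \left(-5 - 5\right) 3 = \left(-10\right) 3 = -30$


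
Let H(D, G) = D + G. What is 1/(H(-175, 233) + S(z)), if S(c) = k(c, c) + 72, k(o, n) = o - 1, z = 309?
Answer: 1/438 ≈ 0.0022831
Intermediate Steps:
k(o, n) = -1 + o
S(c) = 71 + c (S(c) = (-1 + c) + 72 = 71 + c)
1/(H(-175, 233) + S(z)) = 1/((-175 + 233) + (71 + 309)) = 1/(58 + 380) = 1/438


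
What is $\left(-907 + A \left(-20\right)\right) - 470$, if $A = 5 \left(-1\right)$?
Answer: $-1277$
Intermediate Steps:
$A = -5$
$\left(-907 + A \left(-20\right)\right) - 470 = \left(-907 - -100\right) - 470 = \left(-907 + 100\right) - 470 = -807 - 470 = -1277$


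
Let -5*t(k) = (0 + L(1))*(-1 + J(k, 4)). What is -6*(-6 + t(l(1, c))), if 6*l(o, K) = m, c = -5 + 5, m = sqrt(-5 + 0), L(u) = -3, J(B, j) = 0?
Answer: 198/5 ≈ 39.600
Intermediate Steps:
m = I*sqrt(5) (m = sqrt(-5) = I*sqrt(5) ≈ 2.2361*I)
c = 0
l(o, K) = I*sqrt(5)/6 (l(o, K) = (I*sqrt(5))/6 = I*sqrt(5)/6)
t(k) = -3/5 (t(k) = -(0 - 3)*(-1 + 0)/5 = -(-3)*(-1)/5 = -1/5*3 = -3/5)
-6*(-6 + t(l(1, c))) = -6*(-6 - 3/5) = -6*(-33/5) = 198/5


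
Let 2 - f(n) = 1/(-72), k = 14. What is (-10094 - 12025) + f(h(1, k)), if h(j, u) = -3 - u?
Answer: -1592423/72 ≈ -22117.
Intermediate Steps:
f(n) = 145/72 (f(n) = 2 - 1/(-72) = 2 - 1*(-1/72) = 2 + 1/72 = 145/72)
(-10094 - 12025) + f(h(1, k)) = (-10094 - 12025) + 145/72 = -22119 + 145/72 = -1592423/72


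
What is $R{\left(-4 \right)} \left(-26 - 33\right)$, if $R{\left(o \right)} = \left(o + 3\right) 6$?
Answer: $354$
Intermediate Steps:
$R{\left(o \right)} = 18 + 6 o$ ($R{\left(o \right)} = \left(3 + o\right) 6 = 18 + 6 o$)
$R{\left(-4 \right)} \left(-26 - 33\right) = \left(18 + 6 \left(-4\right)\right) \left(-26 - 33\right) = \left(18 - 24\right) \left(-59\right) = \left(-6\right) \left(-59\right) = 354$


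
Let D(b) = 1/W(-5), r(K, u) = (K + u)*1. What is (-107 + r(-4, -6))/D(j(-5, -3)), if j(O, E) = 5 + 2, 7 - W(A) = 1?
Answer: -702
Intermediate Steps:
W(A) = 6 (W(A) = 7 - 1*1 = 7 - 1 = 6)
j(O, E) = 7
r(K, u) = K + u
D(b) = 1/6
(-107 + r(-4, -6))/D(j(-5, -3)) = (-107 + (-4 - 6))/(1/6) = (-107 - 10)*6 = -117*6 = -702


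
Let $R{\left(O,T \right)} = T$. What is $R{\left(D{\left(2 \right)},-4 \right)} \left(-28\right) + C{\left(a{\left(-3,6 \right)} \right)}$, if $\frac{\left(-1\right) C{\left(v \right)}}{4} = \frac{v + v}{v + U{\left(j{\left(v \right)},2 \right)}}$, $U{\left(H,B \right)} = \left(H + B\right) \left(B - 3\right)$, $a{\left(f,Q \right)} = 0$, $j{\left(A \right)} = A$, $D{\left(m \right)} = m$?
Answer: $112$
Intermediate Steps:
$U{\left(H,B \right)} = \left(-3 + B\right) \left(B + H\right)$ ($U{\left(H,B \right)} = \left(B + H\right) \left(-3 + B\right) = \left(-3 + B\right) \left(B + H\right)$)
$C{\left(v \right)} = 4 v$ ($C{\left(v \right)} = - 4 \frac{v + v}{v + \left(2^{2} - 6 - 3 v + 2 v\right)} = - 4 \frac{2 v}{v + \left(4 - 6 - 3 v + 2 v\right)} = - 4 \frac{2 v}{v - \left(2 + v\right)} = - 4 \frac{2 v}{-2} = - 4 \cdot 2 v \left(- \frac{1}{2}\right) = - 4 \left(- v\right) = 4 v$)
$R{\left(D{\left(2 \right)},-4 \right)} \left(-28\right) + C{\left(a{\left(-3,6 \right)} \right)} = \left(-4\right) \left(-28\right) + 4 \cdot 0 = 112 + 0 = 112$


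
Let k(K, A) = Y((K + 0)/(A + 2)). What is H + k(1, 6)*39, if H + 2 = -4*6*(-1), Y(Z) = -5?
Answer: -173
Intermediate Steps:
k(K, A) = -5
H = 22 (H = -2 - 4*6*(-1) = -2 - 24*(-1) = -2 + 24 = 22)
H + k(1, 6)*39 = 22 - 5*39 = 22 - 195 = -173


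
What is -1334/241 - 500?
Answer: -121834/241 ≈ -505.54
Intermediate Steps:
-1334/241 - 500 = -121834/241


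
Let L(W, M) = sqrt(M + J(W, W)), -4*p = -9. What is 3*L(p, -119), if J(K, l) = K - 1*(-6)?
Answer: 3*I*sqrt(443)/2 ≈ 31.571*I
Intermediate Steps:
p = 9/4 (p = -1/4*(-9) = 9/4 ≈ 2.2500)
J(K, l) = 6 + K (J(K, l) = K + 6 = 6 + K)
L(W, M) = sqrt(6 + M + W) (L(W, M) = sqrt(M + (6 + W)) = sqrt(6 + M + W))
3*L(p, -119) = 3*sqrt(6 - 119 + 9/4) = 3*sqrt(-443/4) = 3*(I*sqrt(443)/2) = 3*I*sqrt(443)/2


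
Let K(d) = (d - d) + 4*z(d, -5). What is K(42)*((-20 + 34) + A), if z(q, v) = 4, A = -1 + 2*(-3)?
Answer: 112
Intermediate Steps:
A = -7 (A = -1 - 6 = -7)
K(d) = 16 (K(d) = (d - d) + 4*4 = 0 + 16 = 16)
K(42)*((-20 + 34) + A) = 16*((-20 + 34) - 7) = 16*(14 - 7) = 16*7 = 112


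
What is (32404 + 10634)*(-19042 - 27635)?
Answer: -2008884726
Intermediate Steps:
(32404 + 10634)*(-19042 - 27635) = 43038*(-46677) = -2008884726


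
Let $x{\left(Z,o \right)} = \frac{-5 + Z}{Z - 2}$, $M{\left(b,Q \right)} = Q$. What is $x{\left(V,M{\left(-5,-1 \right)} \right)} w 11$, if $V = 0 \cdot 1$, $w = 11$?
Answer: $\frac{605}{2} \approx 302.5$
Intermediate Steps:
$V = 0$
$x{\left(Z,o \right)} = \frac{-5 + Z}{-2 + Z}$
$x{\left(V,M{\left(-5,-1 \right)} \right)} w 11 = \frac{-5 + 0}{-2 + 0} \cdot 11 \cdot 11 = \frac{1}{-2} \left(-5\right) 11 \cdot 11 = \left(- \frac{1}{2}\right) \left(-5\right) 11 \cdot 11 = \frac{5}{2} \cdot 11 \cdot 11 = \frac{55}{2} \cdot 11 = \frac{605}{2}$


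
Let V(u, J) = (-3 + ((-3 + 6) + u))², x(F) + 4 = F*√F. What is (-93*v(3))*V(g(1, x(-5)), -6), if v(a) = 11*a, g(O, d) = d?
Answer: 334521 - 122760*I*√5 ≈ 3.3452e+5 - 2.745e+5*I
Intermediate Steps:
x(F) = -4 + F^(3/2) (x(F) = -4 + F*√F = -4 + F^(3/2))
V(u, J) = u² (V(u, J) = (-3 + (3 + u))² = u²)
(-93*v(3))*V(g(1, x(-5)), -6) = (-1023*3)*(-4 + (-5)^(3/2))² = (-93*33)*(-4 - 5*I*√5)² = -3069*(-4 - 5*I*√5)²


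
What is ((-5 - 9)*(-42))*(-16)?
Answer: -9408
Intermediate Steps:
((-5 - 9)*(-42))*(-16) = -14*(-42)*(-16) = 588*(-16) = -9408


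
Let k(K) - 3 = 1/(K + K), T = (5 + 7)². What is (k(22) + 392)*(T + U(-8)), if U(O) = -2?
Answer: 1234051/22 ≈ 56093.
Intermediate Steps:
T = 144 (T = 12² = 144)
k(K) = 3 + 1/(2*K) (k(K) = 3 + 1/(K + K) = 3 + 1/(2*K))
(k(22) + 392)*(T + U(-8)) = ((3 + (½)/22) + 392)*(144 - 2) = ((3 + (½)*(1/22)) + 392)*142 = ((3 + 1/44) + 392)*142 = (133/44 + 392)*142 = (17381/44)*142 = 1234051/22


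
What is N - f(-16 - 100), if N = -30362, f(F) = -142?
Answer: -30220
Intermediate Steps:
N - f(-16 - 100) = -30362 - 1*(-142) = -30362 + 142 = -30220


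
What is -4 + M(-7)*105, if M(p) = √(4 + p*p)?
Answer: -4 + 105*√53 ≈ 760.41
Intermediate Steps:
M(p) = √(4 + p²)
-4 + M(-7)*105 = -4 + √(4 + (-7)²)*105 = -4 + √(4 + 49)*105 = -4 + √53*105 = -4 + 105*√53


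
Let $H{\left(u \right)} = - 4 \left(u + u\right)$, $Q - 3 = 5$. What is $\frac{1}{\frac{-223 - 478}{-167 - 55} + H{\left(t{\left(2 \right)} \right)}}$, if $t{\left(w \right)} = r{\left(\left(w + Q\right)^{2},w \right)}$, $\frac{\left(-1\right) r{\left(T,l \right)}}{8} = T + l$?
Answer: $\frac{222}{1449917} \approx 0.00015311$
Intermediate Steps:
$Q = 8$ ($Q = 3 + 5 = 8$)
$r{\left(T,l \right)} = - 8 T - 8 l$ ($r{\left(T,l \right)} = - 8 \left(T + l\right) = - 8 T - 8 l$)
$t{\left(w \right)} = - 8 w - 8 \left(8 + w\right)^{2}$ ($t{\left(w \right)} = - 8 \left(w + 8\right)^{2} - 8 w = - 8 \left(8 + w\right)^{2} - 8 w = - 8 w - 8 \left(8 + w\right)^{2}$)
$H{\left(u \right)} = - 8 u$ ($H{\left(u \right)} = - 4 \cdot 2 u = - 8 u$)
$\frac{1}{\frac{-223 - 478}{-167 - 55} + H{\left(t{\left(2 \right)} \right)}} = \frac{1}{\frac{-223 - 478}{-167 - 55} - 8 \left(\left(-8\right) 2 - 8 \left(8 + 2\right)^{2}\right)} = \frac{1}{- \frac{701}{-222} - 8 \left(-16 - 8 \cdot 10^{2}\right)} = \frac{1}{\left(-701\right) \left(- \frac{1}{222}\right) - 8 \left(-16 - 800\right)} = \frac{1}{\frac{701}{222} - 8 \left(-16 - 800\right)} = \frac{1}{\frac{701}{222} - -6528} = \frac{1}{\frac{701}{222} + 6528} = \frac{1}{\frac{1449917}{222}} = \frac{222}{1449917}$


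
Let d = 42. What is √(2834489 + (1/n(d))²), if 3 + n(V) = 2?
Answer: √2834490 ≈ 1683.6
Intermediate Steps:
n(V) = -1 (n(V) = -3 + 2 = -1)
√(2834489 + (1/n(d))²) = √(2834489 + (1/(-1))²) = √(2834489 + (-1)²) = √(2834489 + 1) = √2834490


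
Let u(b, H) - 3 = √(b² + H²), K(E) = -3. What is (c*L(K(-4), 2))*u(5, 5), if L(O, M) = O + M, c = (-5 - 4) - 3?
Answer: 36 + 60*√2 ≈ 120.85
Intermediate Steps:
u(b, H) = 3 + √(H² + b²) (u(b, H) = 3 + √(b² + H²) = 3 + √(H² + b²))
c = -12 (c = -9 - 3 = -12)
L(O, M) = M + O
(c*L(K(-4), 2))*u(5, 5) = (-12*(2 - 3))*(3 + √(5² + 5²)) = (-12*(-1))*(3 + √(25 + 25)) = 12*(3 + √50) = 12*(3 + 5*√2) = 36 + 60*√2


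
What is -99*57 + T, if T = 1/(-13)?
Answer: -73360/13 ≈ -5643.1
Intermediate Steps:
T = -1/13 ≈ -0.076923
-99*57 + T = -99*57 - 1/13 = -5643 - 1/13 = -73360/13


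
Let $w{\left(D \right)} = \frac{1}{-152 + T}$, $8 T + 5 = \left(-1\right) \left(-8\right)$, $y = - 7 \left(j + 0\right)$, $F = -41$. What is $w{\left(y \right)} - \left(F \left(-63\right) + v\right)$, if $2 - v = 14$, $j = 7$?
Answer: $- \frac{3118631}{1213} \approx -2571.0$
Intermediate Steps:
$y = -49$ ($y = - 7 \left(7 + 0\right) = \left(-7\right) 7 = -49$)
$T = \frac{3}{8}$ ($T = - \frac{5}{8} + \frac{\left(-1\right) \left(-8\right)}{8} = - \frac{5}{8} + \frac{1}{8} \cdot 8 = - \frac{5}{8} + 1 = \frac{3}{8} \approx 0.375$)
$v = -12$ ($v = 2 - 14 = -12$)
$w{\left(D \right)} = - \frac{8}{1213}$ ($w{\left(D \right)} = \frac{1}{-152 + \frac{3}{8}} = \frac{1}{- \frac{1213}{8}} = - \frac{8}{1213}$)
$w{\left(y \right)} - \left(F \left(-63\right) + v\right) = - \frac{8}{1213} - \left(\left(-41\right) \left(-63\right) - 12\right) = - \frac{8}{1213} - \left(2583 - 12\right) = - \frac{8}{1213} - 2571 = - \frac{3118631}{1213}$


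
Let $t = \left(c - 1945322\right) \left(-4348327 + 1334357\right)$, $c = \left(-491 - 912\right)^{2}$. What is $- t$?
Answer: $69583525390$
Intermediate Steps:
$c = 1968409$ ($c = \left(-1403\right)^{2} = 1968409$)
$t = -69583525390$ ($t = \left(1968409 - 1945322\right) \left(-4348327 + 1334357\right) = 23087 \left(-3013970\right) = -69583525390$)
$- t = \left(-1\right) \left(-69583525390\right) = 69583525390$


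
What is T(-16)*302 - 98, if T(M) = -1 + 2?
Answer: 204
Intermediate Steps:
T(M) = 1
T(-16)*302 - 98 = 1*302 - 98 = 302 - 98 = 204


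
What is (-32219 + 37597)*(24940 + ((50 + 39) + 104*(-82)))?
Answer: 88742378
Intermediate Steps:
(-32219 + 37597)*(24940 + ((50 + 39) + 104*(-82))) = 5378*(24940 + (89 - 8528)) = 5378*(24940 - 8439) = 5378*16501 = 88742378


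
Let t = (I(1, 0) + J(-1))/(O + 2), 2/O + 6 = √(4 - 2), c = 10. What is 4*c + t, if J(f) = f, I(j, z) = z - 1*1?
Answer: 892/23 - √2/23 ≈ 38.721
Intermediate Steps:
I(j, z) = -1 + z (I(j, z) = z - 1 = -1 + z)
O = 2/(-6 + √2) (O = 2/(-6 + √(4 - 2)) = 2/(-6 + √2) ≈ -0.43613)
t = -2/(28/17 - √2/17) (t = ((-1 + 0) - 1)/((-6/17 - √2/17) + 2) = (-1 - 1)/(28/17 - √2/17) = -2/(28/17 - √2/17) ≈ -1.2789)
4*c + t = 4*10 + (-28/23 - √2/23) = 40 + (-28/23 - √2/23) = 892/23 - √2/23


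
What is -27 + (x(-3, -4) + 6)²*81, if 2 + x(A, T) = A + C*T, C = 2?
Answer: 3942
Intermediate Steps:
x(A, T) = -2 + A + 2*T (x(A, T) = -2 + (A + 2*T) = -2 + A + 2*T)
-27 + (x(-3, -4) + 6)²*81 = -27 + ((-2 - 3 + 2*(-4)) + 6)²*81 = -27 + ((-2 - 3 - 8) + 6)²*81 = -27 + (-13 + 6)²*81 = -27 + (-7)²*81 = -27 + 49*81 = -27 + 3969 = 3942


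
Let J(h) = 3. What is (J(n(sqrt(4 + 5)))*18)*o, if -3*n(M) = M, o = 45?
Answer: 2430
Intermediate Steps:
n(M) = -M/3
(J(n(sqrt(4 + 5)))*18)*o = (3*18)*45 = 54*45 = 2430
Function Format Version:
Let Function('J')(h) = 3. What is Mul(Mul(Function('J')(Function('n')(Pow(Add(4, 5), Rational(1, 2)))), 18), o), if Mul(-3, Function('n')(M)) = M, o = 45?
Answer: 2430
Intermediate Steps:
Function('n')(M) = Mul(Rational(-1, 3), M)
Mul(Mul(Function('J')(Function('n')(Pow(Add(4, 5), Rational(1, 2)))), 18), o) = Mul(Mul(3, 18), 45) = Mul(54, 45) = 2430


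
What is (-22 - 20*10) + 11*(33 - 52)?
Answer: -431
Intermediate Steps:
(-22 - 20*10) + 11*(33 - 52) = (-22 - 200) + 11*(-19) = -222 - 209 = -431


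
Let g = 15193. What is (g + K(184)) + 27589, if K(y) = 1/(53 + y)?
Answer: 10139335/237 ≈ 42782.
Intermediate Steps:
(g + K(184)) + 27589 = (15193 + 1/(53 + 184)) + 27589 = (15193 + 1/237) + 27589 = 3600742/237 + 27589 = 10139335/237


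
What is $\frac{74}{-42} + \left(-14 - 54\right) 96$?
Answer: $- \frac{137125}{21} \approx -6529.8$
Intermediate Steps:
$\frac{74}{-42} + \left(-14 - 54\right) 96 = 74 \left(- \frac{1}{42}\right) + \left(-14 - 54\right) 96 = - \frac{37}{21} - 6528 = - \frac{137125}{21}$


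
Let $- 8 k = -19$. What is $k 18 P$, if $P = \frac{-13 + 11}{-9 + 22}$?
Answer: $- \frac{171}{26} \approx -6.5769$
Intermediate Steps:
$k = \frac{19}{8}$ ($k = \left(- \frac{1}{8}\right) \left(-19\right) = \frac{19}{8} \approx 2.375$)
$P = - \frac{2}{13} \approx -0.15385$
$k 18 P = \frac{19}{8} \cdot 18 \left(- \frac{2}{13}\right) = \frac{171}{4} \left(- \frac{2}{13}\right) = - \frac{171}{26}$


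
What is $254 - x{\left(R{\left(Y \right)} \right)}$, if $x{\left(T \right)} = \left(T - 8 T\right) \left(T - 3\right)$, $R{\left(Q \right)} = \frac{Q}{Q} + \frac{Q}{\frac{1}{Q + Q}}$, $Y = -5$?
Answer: $17390$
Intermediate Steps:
$R{\left(Q \right)} = 1 + 2 Q^{2}$ ($R{\left(Q \right)} = 1 + \frac{Q}{\frac{1}{2 Q}} = 1 + \frac{Q}{\frac{1}{2} \frac{1}{Q}} = 1 + Q 2 Q = 1 + 2 Q^{2}$)
$x{\left(T \right)} = - 7 T \left(-3 + T\right)$
$254 - x{\left(R{\left(Y \right)} \right)} = 254 - 7 \left(1 + 2 \left(-5\right)^{2}\right) \left(3 - \left(1 + 2 \left(-5\right)^{2}\right)\right) = 254 - 7 \left(1 + 2 \cdot 25\right) \left(3 - \left(1 + 2 \cdot 25\right)\right) = 254 - 7 \left(1 + 50\right) \left(3 - \left(1 + 50\right)\right) = 254 - 7 \cdot 51 \left(3 - 51\right) = 254 - 7 \cdot 51 \left(-48\right) = 254 - -17136 = 254 + 17136 = 17390$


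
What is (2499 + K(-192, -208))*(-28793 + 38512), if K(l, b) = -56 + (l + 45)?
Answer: 22314824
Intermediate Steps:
K(l, b) = -11 + l (K(l, b) = -56 + (45 + l) = -11 + l)
(2499 + K(-192, -208))*(-28793 + 38512) = (2499 + (-11 - 192))*(-28793 + 38512) = (2499 - 203)*9719 = 2296*9719 = 22314824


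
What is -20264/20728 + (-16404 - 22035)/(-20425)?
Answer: 47858924/52921175 ≈ 0.90434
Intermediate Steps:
-20264/20728 + (-16404 - 22035)/(-20425) = -20264*1/20728 - 38439*(-1/20425) = -2533/2591 + 38439/20425 = 47858924/52921175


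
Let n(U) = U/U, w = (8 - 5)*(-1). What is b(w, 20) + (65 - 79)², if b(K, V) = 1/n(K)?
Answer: 197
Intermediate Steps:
w = -3 (w = 3*(-1) = -3)
n(U) = 1
b(K, V) = 1 (b(K, V) = 1/1 = 1)
b(w, 20) + (65 - 79)² = 1 + (65 - 79)² = 1 + (-14)² = 1 + 196 = 197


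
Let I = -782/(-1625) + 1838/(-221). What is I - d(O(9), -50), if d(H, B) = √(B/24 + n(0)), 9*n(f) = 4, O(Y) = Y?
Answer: -216456/27625 - I*√59/6 ≈ -7.8355 - 1.2802*I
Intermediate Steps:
n(f) = 4/9 (n(f) = (⅑)*4 = 4/9)
d(H, B) = √(4/9 + B/24) (d(H, B) = √(B/24 + 4/9) = √(4/9 + B/24))
I = -216456/27625 (I = -782*(-1/1625) + 1838*(-1/221) = 782/1625 - 1838/221 = -216456/27625 ≈ -7.8355)
I - d(O(9), -50) = -216456/27625 - √(64 + 6*(-50))/12 = -216456/27625 - √(64 - 300)/12 = -216456/27625 - √(-236)/12 = -216456/27625 - 2*I*√59/12 = -216456/27625 - I*√59/6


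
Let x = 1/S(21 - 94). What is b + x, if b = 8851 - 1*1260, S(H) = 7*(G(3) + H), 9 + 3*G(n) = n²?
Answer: 3879000/511 ≈ 7591.0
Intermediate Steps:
G(n) = -3 + n²/3
S(H) = 7*H (S(H) = 7*((-3 + (⅓)*3²) + H) = 7*((-3 + (⅓)*9) + H) = 7*((-3 + 3) + H) = 7*(0 + H) = 7*H)
x = -1/511 (x = 1/(7*(21 - 94)) = 1/(7*(-73)) = 1/(-511) = -1/511 ≈ -0.0019569)
b = 7591 (b = 8851 - 1260 = 7591)
b + x = 7591 - 1/511 = 3879000/511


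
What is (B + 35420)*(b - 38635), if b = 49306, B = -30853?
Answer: 48734457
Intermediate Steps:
(B + 35420)*(b - 38635) = (-30853 + 35420)*(49306 - 38635) = 4567*10671 = 48734457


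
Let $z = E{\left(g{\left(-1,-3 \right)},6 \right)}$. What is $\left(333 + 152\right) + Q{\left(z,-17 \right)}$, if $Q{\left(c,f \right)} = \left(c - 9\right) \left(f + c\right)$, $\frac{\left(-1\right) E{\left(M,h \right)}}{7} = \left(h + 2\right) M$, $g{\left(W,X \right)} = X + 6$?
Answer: $33230$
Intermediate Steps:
$g{\left(W,X \right)} = 6 + X$
$E{\left(M,h \right)} = - 7 M \left(2 + h\right)$ ($E{\left(M,h \right)} = - 7 \left(h + 2\right) M = - 7 \left(2 + h\right) M = - 7 M \left(2 + h\right)$)
$z = -168$ ($z = - 7 \left(6 - 3\right) \left(2 + 6\right) = \left(-7\right) 3 \cdot 8 = -168$)
$Q{\left(c,f \right)} = \left(-9 + c\right) \left(c + f\right)$
$\left(333 + 152\right) + Q{\left(z,-17 \right)} = \left(333 + 152\right) - \left(-4521 - 28224\right) = 485 + \left(28224 + 1512 + 153 + 2856\right) = 485 + 32745 = 33230$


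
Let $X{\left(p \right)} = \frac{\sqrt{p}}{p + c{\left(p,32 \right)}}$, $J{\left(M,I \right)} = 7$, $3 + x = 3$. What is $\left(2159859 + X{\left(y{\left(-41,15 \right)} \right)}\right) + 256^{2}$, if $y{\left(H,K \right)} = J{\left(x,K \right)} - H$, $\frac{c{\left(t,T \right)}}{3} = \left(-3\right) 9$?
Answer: $2225395 - \frac{4 \sqrt{3}}{33} \approx 2.2254 \cdot 10^{6}$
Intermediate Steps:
$x = 0$ ($x = -3 + 3 = 0$)
$c{\left(t,T \right)} = -81$ ($c{\left(t,T \right)} = 3 \left(\left(-3\right) 9\right) = 3 \left(-27\right) = -81$)
$y{\left(H,K \right)} = 7 - H$
$X{\left(p \right)} = \frac{\sqrt{p}}{-81 + p}$ ($X{\left(p \right)} = \frac{\sqrt{p}}{p - 81} = \frac{\sqrt{p}}{-81 + p}$)
$\left(2159859 + X{\left(y{\left(-41,15 \right)} \right)}\right) + 256^{2} = \left(2159859 + \frac{\sqrt{7 - -41}}{-81 + \left(7 - -41\right)}\right) + 256^{2} = \left(2159859 + \frac{\sqrt{7 + 41}}{-81 + \left(7 + 41\right)}\right) + 65536 = \left(2159859 + \frac{\sqrt{48}}{-81 + 48}\right) + 65536 = \left(2159859 + \frac{4 \sqrt{3}}{-33}\right) + 65536 = \left(2159859 + 4 \sqrt{3} \left(- \frac{1}{33}\right)\right) + 65536 = \left(2159859 - \frac{4 \sqrt{3}}{33}\right) + 65536 = 2225395 - \frac{4 \sqrt{3}}{33}$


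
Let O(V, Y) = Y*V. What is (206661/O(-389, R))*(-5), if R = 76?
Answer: 1033305/29564 ≈ 34.951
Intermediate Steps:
O(V, Y) = V*Y
(206661/O(-389, R))*(-5) = (206661/((-389*76)))*(-5) = (206661/(-29564))*(-5) = (206661*(-1/29564))*(-5) = -206661/29564*(-5) = 1033305/29564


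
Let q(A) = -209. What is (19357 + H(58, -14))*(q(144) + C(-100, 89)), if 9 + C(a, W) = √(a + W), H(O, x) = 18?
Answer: -4223750 + 19375*I*√11 ≈ -4.2238e+6 + 64260.0*I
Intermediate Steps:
C(a, W) = -9 + √(W + a) (C(a, W) = -9 + √(a + W) = -9 + √(W + a))
(19357 + H(58, -14))*(q(144) + C(-100, 89)) = (19357 + 18)*(-209 + (-9 + √(89 - 100))) = 19375*(-209 + (-9 + √(-11))) = 19375*(-209 + (-9 + I*√11)) = 19375*(-218 + I*√11) = -4223750 + 19375*I*√11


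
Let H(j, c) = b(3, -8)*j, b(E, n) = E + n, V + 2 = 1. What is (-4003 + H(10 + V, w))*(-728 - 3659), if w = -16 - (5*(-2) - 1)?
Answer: 17758576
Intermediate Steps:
V = -1 (V = -2 + 1 = -1)
w = -5 (w = -16 - (-10 - 1) = -16 - 1*(-11) = -16 + 11 = -5)
H(j, c) = -5*j (H(j, c) = (3 - 8)*j = -5*j)
(-4003 + H(10 + V, w))*(-728 - 3659) = (-4003 - 5*(10 - 1))*(-728 - 3659) = (-4003 - 5*9)*(-4387) = (-4003 - 45)*(-4387) = -4048*(-4387) = 17758576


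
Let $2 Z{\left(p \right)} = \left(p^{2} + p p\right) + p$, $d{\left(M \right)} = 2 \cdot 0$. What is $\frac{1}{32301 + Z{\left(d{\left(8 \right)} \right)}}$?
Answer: $\frac{1}{32301} \approx 3.0959 \cdot 10^{-5}$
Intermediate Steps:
$d{\left(M \right)} = 0$
$Z{\left(p \right)} = p^{2} + \frac{p}{2}$ ($Z{\left(p \right)} = \frac{\left(p^{2} + p p\right) + p}{2} = \frac{\left(p^{2} + p^{2}\right) + p}{2} = \frac{2 p^{2} + p}{2} = \frac{p + 2 p^{2}}{2} = p^{2} + \frac{p}{2}$)
$\frac{1}{32301 + Z{\left(d{\left(8 \right)} \right)}} = \frac{1}{32301 + 0 \left(\frac{1}{2} + 0\right)} = \frac{1}{32301 + 0 \cdot \frac{1}{2}} = \frac{1}{32301 + 0} = \frac{1}{32301}$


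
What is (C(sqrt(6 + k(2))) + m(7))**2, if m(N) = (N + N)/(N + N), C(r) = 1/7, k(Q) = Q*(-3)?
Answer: 64/49 ≈ 1.3061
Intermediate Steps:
k(Q) = -3*Q
C(r) = 1/7
m(N) = 1 (m(N) = (2*N)/((2*N)) = (2*N)*(1/(2*N)) = 1)
(C(sqrt(6 + k(2))) + m(7))**2 = (1/7 + 1)**2 = (8/7)**2 = 64/49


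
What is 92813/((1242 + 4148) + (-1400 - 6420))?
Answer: -92813/2430 ≈ -38.195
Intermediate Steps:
92813/((1242 + 4148) + (-1400 - 6420)) = 92813/(5390 - 7820) = 92813/(-2430) = 92813*(-1/2430) = -92813/2430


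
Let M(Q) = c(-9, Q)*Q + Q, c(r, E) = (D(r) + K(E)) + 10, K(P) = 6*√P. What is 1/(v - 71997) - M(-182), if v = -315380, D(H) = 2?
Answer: 916533981/387377 + 1092*I*√182 ≈ 2366.0 + 14732.0*I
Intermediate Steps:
c(r, E) = 12 + 6*√E (c(r, E) = (2 + 6*√E) + 10 = 12 + 6*√E)
M(Q) = Q + Q*(12 + 6*√Q) (M(Q) = (12 + 6*√Q)*Q + Q = Q*(12 + 6*√Q) + Q = Q + Q*(12 + 6*√Q))
1/(v - 71997) - M(-182) = 1/(-315380 - 71997) - (-182)*(13 + 6*√(-182)) = 1/(-387377) - (-182)*(13 + 6*(I*√182)) = -1/387377 - (-182)*(13 + 6*I*√182) = -1/387377 - (-2366 - 1092*I*√182) = -1/387377 + (2366 + 1092*I*√182) = 916533981/387377 + 1092*I*√182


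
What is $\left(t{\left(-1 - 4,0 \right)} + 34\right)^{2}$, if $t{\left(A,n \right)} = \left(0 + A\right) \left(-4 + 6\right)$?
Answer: $576$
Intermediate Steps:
$t{\left(A,n \right)} = 2 A$ ($t{\left(A,n \right)} = A 2 = 2 A$)
$\left(t{\left(-1 - 4,0 \right)} + 34\right)^{2} = \left(2 \left(-1 - 4\right) + 34\right)^{2} = \left(2 \left(-5\right) + 34\right)^{2} = \left(-10 + 34\right)^{2} = 24^{2} = 576$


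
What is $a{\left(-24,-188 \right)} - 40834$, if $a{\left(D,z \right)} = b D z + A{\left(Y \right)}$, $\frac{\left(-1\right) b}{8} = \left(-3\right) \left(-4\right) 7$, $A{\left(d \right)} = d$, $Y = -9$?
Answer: $-3072907$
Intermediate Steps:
$b = -672$ ($b = - 8 \left(-3\right) \left(-4\right) 7 = - 8 \cdot 12 \cdot 7 = \left(-8\right) 84 = -672$)
$a{\left(D,z \right)} = -9 - 672 D z$ ($a{\left(D,z \right)} = - 672 D z - 9 = -9 - 672 D z$)
$a{\left(-24,-188 \right)} - 40834 = \left(-9 - \left(-16128\right) \left(-188\right)\right) - 40834 = \left(-9 - 3032064\right) - 40834 = -3032073 - 40834 = -3072907$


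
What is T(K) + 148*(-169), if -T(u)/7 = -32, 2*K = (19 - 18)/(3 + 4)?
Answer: -24788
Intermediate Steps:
K = 1/14 (K = ((19 - 18)/(3 + 4))/2 = (1/7)/2 = (1*(⅐))/2 = (½)*(⅐) = 1/14 ≈ 0.071429)
T(u) = 224 (T(u) = -7*(-32) = 224)
T(K) + 148*(-169) = 224 + 148*(-169) = 224 - 25012 = -24788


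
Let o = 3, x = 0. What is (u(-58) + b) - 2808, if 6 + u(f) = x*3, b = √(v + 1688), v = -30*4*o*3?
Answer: -2814 + 4*√38 ≈ -2789.3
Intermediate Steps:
v = -1080 (v = -30*4*3*3 = -360*3 = -30*36 = -1080)
b = 4*√38 (b = √(-1080 + 1688) = √608 = 4*√38 ≈ 24.658)
u(f) = -6 (u(f) = -6 + 0*3 = -6 + 0 = -6)
(u(-58) + b) - 2808 = (-6 + 4*√38) - 2808 = -2814 + 4*√38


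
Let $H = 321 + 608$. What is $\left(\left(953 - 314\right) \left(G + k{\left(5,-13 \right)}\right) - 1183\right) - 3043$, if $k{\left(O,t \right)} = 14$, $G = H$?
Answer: $598351$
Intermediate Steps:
$H = 929$
$G = 929$
$\left(\left(953 - 314\right) \left(G + k{\left(5,-13 \right)}\right) - 1183\right) - 3043 = \left(\left(953 - 314\right) \left(929 + 14\right) - 1183\right) - 3043 = \left(639 \cdot 943 - 1183\right) - 3043 = \left(602577 - 1183\right) - 3043 = 601394 - 3043 = 598351$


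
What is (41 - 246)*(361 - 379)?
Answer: 3690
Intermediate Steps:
(41 - 246)*(361 - 379) = -205*(-18) = 3690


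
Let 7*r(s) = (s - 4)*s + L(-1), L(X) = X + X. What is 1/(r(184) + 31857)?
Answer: 7/256117 ≈ 2.7331e-5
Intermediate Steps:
L(X) = 2*X
r(s) = -2/7 + s*(-4 + s)/7 (r(s) = ((s - 4)*s + 2*(-1))/7 = ((-4 + s)*s - 2)/7 = (s*(-4 + s) - 2)/7 = (-2 + s*(-4 + s))/7 = -2/7 + s*(-4 + s)/7)
1/(r(184) + 31857) = 1/((-2/7 - 4/7*184 + (1/7)*184**2) + 31857) = 1/((-2/7 - 736/7 + (1/7)*33856) + 31857) = 1/((-2/7 - 736/7 + 33856/7) + 31857) = 1/(33118/7 + 31857) = 1/(256117/7) = 7/256117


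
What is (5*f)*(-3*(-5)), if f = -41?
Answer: -3075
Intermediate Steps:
(5*f)*(-3*(-5)) = (5*(-41))*(-3*(-5)) = -205*15 = -3075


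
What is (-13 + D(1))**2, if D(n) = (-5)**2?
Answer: 144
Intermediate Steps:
D(n) = 25
(-13 + D(1))**2 = (-13 + 25)**2 = 12**2 = 144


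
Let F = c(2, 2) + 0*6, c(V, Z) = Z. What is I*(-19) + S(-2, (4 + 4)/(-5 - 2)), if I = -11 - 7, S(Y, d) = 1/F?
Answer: 685/2 ≈ 342.50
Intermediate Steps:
F = 2 (F = 2 + 0*6 = 2 + 0 = 2)
S(Y, d) = ½ (S(Y, d) = 1/2 = ½)
I = -18
I*(-19) + S(-2, (4 + 4)/(-5 - 2)) = -18*(-19) + ½ = 342 + ½ = 685/2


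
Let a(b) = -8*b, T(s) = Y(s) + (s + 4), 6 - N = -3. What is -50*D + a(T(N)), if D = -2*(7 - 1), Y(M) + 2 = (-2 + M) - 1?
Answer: 464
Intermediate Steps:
N = 9 (N = 6 - 1*(-3) = 6 + 3 = 9)
Y(M) = -5 + M (Y(M) = -2 + ((-2 + M) - 1) = -2 + (-3 + M) = -5 + M)
D = -12 (D = -2*6 = -12)
T(s) = -1 + 2*s (T(s) = (-5 + s) + (s + 4) = (-5 + s) + (4 + s) = -1 + 2*s)
-50*D + a(T(N)) = -50*(-12) - 8*(-1 + 2*9) = 600 - 8*(-1 + 18) = 600 - 8*17 = 600 - 136 = 464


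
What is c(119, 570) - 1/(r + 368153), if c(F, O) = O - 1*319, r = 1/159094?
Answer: 14701304120039/58570933383 ≈ 251.00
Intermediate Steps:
r = 1/159094 ≈ 6.2856e-6
c(F, O) = -319 + O (c(F, O) = O - 319 = -319 + O)
c(119, 570) - 1/(r + 368153) = (-319 + 570) - 1/(1/159094 + 368153) = 251 - 1/58570933383/159094 = 251 - 1*159094/58570933383 = 251 - 159094/58570933383 = 14701304120039/58570933383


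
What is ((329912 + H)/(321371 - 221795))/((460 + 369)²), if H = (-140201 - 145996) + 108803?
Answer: 76259/34216354908 ≈ 2.2287e-6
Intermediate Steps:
H = -177394 (H = -286197 + 108803 = -177394)
((329912 + H)/(321371 - 221795))/((460 + 369)²) = ((329912 - 177394)/(321371 - 221795))/((460 + 369)²) = (152518/99576)/(829²) = (152518*(1/99576))/687241 = (76259/49788)*(1/687241) = 76259/34216354908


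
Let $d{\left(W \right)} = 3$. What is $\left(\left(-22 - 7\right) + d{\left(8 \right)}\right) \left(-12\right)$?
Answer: $312$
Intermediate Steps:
$\left(\left(-22 - 7\right) + d{\left(8 \right)}\right) \left(-12\right) = \left(\left(-22 - 7\right) + 3\right) \left(-12\right) = \left(-29 + 3\right) \left(-12\right) = \left(-26\right) \left(-12\right) = 312$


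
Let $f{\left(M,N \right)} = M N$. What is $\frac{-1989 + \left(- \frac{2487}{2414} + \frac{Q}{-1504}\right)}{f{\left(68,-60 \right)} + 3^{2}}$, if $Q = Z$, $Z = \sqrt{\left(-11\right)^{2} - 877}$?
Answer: $\frac{1601311}{3275798} + \frac{i \sqrt{21}}{1020464} \approx 0.48883 + 4.4907 \cdot 10^{-6} i$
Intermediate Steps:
$Z = 6 i \sqrt{21}$ ($Z = \sqrt{121 - 877} = \sqrt{-756} = 6 i \sqrt{21} \approx 27.495 i$)
$Q = 6 i \sqrt{21} \approx 27.495 i$
$\frac{-1989 + \left(- \frac{2487}{2414} + \frac{Q}{-1504}\right)}{f{\left(68,-60 \right)} + 3^{2}} = \frac{-1989 + \left(- \frac{2487}{2414} + \frac{6 i \sqrt{21}}{-1504}\right)}{68 \left(-60\right) + 3^{2}} = \frac{-1989 + \left(\left(-2487\right) \frac{1}{2414} + 6 i \sqrt{21} \left(- \frac{1}{1504}\right)\right)}{-4080 + 9} = \frac{-1989 - \left(\frac{2487}{2414} + \frac{3 i \sqrt{21}}{752}\right)}{-4071} = \left(- \frac{4803933}{2414} - \frac{3 i \sqrt{21}}{752}\right) \left(- \frac{1}{4071}\right) = \frac{1601311}{3275798} + \frac{i \sqrt{21}}{1020464}$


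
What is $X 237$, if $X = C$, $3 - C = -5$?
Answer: $1896$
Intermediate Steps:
$C = 8$ ($C = 3 - -5 = 3 + 5 = 8$)
$X = 8$
$X 237 = 8 \cdot 237 = 1896$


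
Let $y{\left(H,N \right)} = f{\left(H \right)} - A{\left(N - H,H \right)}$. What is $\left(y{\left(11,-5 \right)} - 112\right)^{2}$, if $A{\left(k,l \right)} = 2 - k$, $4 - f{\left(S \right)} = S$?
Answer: $18769$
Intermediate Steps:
$f{\left(S \right)} = 4 - S$
$y{\left(H,N \right)} = 2 + N - 2 H$ ($y{\left(H,N \right)} = \left(4 - H\right) - \left(2 - \left(N - H\right)\right) = \left(4 - H\right) - \left(2 + \left(H - N\right)\right) = \left(4 - H\right) - \left(2 + H - N\right) = 2 + N - 2 H$)
$\left(y{\left(11,-5 \right)} - 112\right)^{2} = \left(\left(2 - 5 - 22\right) - 112\right)^{2} = \left(-25 - 112\right)^{2} = \left(-137\right)^{2} = 18769$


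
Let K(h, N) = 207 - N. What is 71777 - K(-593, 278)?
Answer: 71848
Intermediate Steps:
71777 - K(-593, 278) = 71777 - (207 - 1*278) = 71777 - (207 - 278) = 71777 - 1*(-71) = 71777 + 71 = 71848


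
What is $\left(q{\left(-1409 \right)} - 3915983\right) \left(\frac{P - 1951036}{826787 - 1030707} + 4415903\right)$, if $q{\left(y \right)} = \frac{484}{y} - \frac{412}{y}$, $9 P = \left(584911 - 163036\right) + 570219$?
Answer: $- \frac{1490573124915150046111}{86196984} \approx -1.7293 \cdot 10^{13}$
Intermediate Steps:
$P = \frac{330698}{3}$ ($P = \frac{\left(584911 - 163036\right) + 570219}{9} = \frac{421875 + 570219}{9} = \frac{1}{9} \cdot 992094 = \frac{330698}{3} \approx 1.1023 \cdot 10^{5}$)
$q{\left(y \right)} = \frac{72}{y}$
$\left(q{\left(-1409 \right)} - 3915983\right) \left(\frac{P - 1951036}{826787 - 1030707} + 4415903\right) = \left(\frac{72}{-1409} - 3915983\right) \left(\frac{\frac{330698}{3} - 1951036}{826787 - 1030707} + 4415903\right) = \left(72 \left(- \frac{1}{1409}\right) - 3915983\right) \left(- \frac{5522410}{3 \left(-203920\right)} + 4415903\right) = \left(- \frac{72}{1409} - 3915983\right) \left(\left(- \frac{5522410}{3}\right) \left(- \frac{1}{203920}\right) + 4415903\right) = - \frac{5517620119 \left(\frac{552241}{61176} + 4415903\right)}{1409} = \left(- \frac{5517620119}{1409}\right) \frac{270147834169}{61176} = - \frac{1490573124915150046111}{86196984}$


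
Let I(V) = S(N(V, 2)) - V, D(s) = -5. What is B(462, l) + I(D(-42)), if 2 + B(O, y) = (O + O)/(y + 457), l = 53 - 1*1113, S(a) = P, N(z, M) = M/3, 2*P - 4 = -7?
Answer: -13/402 ≈ -0.032338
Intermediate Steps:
P = -3/2 (P = 2 + (1/2)*(-7) = 2 - 7/2 = -3/2 ≈ -1.5000)
N(z, M) = M/3 (N(z, M) = M*(1/3) = M/3)
S(a) = -3/2
l = -1060 (l = 53 - 1113 = -1060)
I(V) = -3/2 - V
B(O, y) = -2 + 2*O/(457 + y) (B(O, y) = -2 + (O + O)/(y + 457) = -2 + (2*O)/(457 + y) = -2 + 2*O/(457 + y))
B(462, l) + I(D(-42)) = 2*(-457 + 462 - 1*(-1060))/(457 - 1060) + (-3/2 - 1*(-5)) = 2*(-457 + 462 + 1060)/(-603) + (-3/2 + 5) = 2*(-1/603)*1065 + 7/2 = -710/201 + 7/2 = -13/402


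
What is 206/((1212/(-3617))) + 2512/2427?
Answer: -100295445/163418 ≈ -613.74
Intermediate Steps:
206/((1212/(-3617))) + 2512/2427 = 206/((1212*(-1/3617))) + 2512*(1/2427) = 206/(-1212/3617) + 2512/2427 = 206*(-3617/1212) + 2512/2427 = -372551/606 + 2512/2427 = -100295445/163418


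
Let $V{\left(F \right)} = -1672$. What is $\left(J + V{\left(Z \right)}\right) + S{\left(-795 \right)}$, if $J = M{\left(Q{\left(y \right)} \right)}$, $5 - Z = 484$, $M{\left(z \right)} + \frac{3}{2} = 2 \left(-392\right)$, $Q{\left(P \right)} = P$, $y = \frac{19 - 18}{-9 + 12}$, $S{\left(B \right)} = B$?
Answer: $- \frac{6505}{2} \approx -3252.5$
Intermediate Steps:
$y = \frac{1}{3}$ ($y = 1 \cdot \frac{1}{3} = \frac{1}{3} \approx 0.33333$)
$M{\left(z \right)} = - \frac{1571}{2}$ ($M{\left(z \right)} = - \frac{3}{2} + 2 \left(-392\right) = - \frac{3}{2} - 784 = - \frac{1571}{2}$)
$Z = -479$ ($Z = 5 - 484 = -479$)
$J = - \frac{1571}{2} \approx -785.5$
$\left(J + V{\left(Z \right)}\right) + S{\left(-795 \right)} = \left(- \frac{1571}{2} - 1672\right) - 795 = - \frac{4915}{2} - 795 = - \frac{6505}{2}$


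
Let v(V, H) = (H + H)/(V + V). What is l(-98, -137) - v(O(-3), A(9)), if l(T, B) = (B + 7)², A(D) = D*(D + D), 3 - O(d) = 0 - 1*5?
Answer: 67519/4 ≈ 16880.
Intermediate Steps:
O(d) = 8 (O(d) = 3 - (0 - 1*5) = 3 - (0 - 5) = 3 - 1*(-5) = 3 + 5 = 8)
A(D) = 2*D² (A(D) = D*(2*D) = 2*D²)
v(V, H) = H/V (v(V, H) = (2*H)/((2*V)) = (2*H)*(1/(2*V)) = H/V)
l(T, B) = (7 + B)²
l(-98, -137) - v(O(-3), A(9)) = (7 - 137)² - 2*9²/8 = (-130)² - 2*81/8 = 16900 - 162/8 = 16900 - 1*81/4 = 16900 - 81/4 = 67519/4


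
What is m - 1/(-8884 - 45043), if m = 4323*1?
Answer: 233126422/53927 ≈ 4323.0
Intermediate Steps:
m = 4323
m - 1/(-8884 - 45043) = 4323 - 1/(-8884 - 45043) = 4323 - 1/(-53927) = 4323 - 1*(-1/53927) = 4323 + 1/53927 = 233126422/53927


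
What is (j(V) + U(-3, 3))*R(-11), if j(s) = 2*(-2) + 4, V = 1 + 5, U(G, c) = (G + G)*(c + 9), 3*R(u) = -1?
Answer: 24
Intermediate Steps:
R(u) = -1/3 (R(u) = (1/3)*(-1) = -1/3)
U(G, c) = 2*G*(9 + c) (U(G, c) = (2*G)*(9 + c) = 2*G*(9 + c))
V = 6
j(s) = 0 (j(s) = -4 + 4 = 0)
(j(V) + U(-3, 3))*R(-11) = (0 + 2*(-3)*(9 + 3))*(-1/3) = (0 + 2*(-3)*12)*(-1/3) = (0 - 72)*(-1/3) = -72*(-1/3) = 24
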